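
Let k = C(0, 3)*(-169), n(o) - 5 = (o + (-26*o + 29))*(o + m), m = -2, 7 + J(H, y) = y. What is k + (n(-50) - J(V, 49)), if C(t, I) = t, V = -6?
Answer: -66545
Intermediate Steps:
J(H, y) = -7 + y
n(o) = 5 + (-2 + o)*(29 - 25*o) (n(o) = 5 + (o + (-26*o + 29))*(o - 2) = 5 + (o + (29 - 26*o))*(-2 + o) = 5 + (29 - 25*o)*(-2 + o) = 5 + (-2 + o)*(29 - 25*o))
k = 0 (k = 0*(-169) = 0)
k + (n(-50) - J(V, 49)) = 0 + ((-53 - 25*(-50)² + 79*(-50)) - (-7 + 49)) = 0 + ((-53 - 25*2500 - 3950) - 1*42) = 0 + ((-53 - 62500 - 3950) - 42) = 0 + (-66503 - 42) = 0 - 66545 = -66545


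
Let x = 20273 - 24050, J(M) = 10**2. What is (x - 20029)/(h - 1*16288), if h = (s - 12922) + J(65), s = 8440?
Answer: 11903/10335 ≈ 1.1517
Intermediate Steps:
J(M) = 100
x = -3777
h = -4382 (h = (8440 - 12922) + 100 = -4482 + 100 = -4382)
(x - 20029)/(h - 1*16288) = (-3777 - 20029)/(-4382 - 1*16288) = -23806/(-4382 - 16288) = -23806/(-20670) = -23806*(-1/20670) = 11903/10335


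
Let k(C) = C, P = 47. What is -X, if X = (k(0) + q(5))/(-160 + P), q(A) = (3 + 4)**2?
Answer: 49/113 ≈ 0.43363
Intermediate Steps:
q(A) = 49 (q(A) = 7**2 = 49)
X = -49/113 (X = (0 + 49)/(-160 + 47) = 49/(-113) = 49*(-1/113) = -49/113 ≈ -0.43363)
-X = -1*(-49/113) = 49/113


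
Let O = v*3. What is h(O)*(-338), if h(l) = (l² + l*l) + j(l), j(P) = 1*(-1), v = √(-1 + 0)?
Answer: 6422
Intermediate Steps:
v = I (v = √(-1) = I ≈ 1.0*I)
j(P) = -1
O = 3*I (O = I*3 = 3*I ≈ 3.0*I)
h(l) = -1 + 2*l² (h(l) = (l² + l*l) - 1 = (l² + l²) - 1 = 2*l² - 1 = -1 + 2*l²)
h(O)*(-338) = (-1 + 2*(3*I)²)*(-338) = (-1 + 2*(-9))*(-338) = (-1 - 18)*(-338) = -19*(-338) = 6422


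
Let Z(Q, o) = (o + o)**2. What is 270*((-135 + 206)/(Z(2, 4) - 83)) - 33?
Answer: -19797/19 ≈ -1041.9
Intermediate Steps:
Z(Q, o) = 4*o**2 (Z(Q, o) = (2*o)**2 = 4*o**2)
270*((-135 + 206)/(Z(2, 4) - 83)) - 33 = 270*((-135 + 206)/(4*4**2 - 83)) - 33 = 270*(71/(4*16 - 83)) - 33 = 270*(71/(64 - 83)) - 33 = 270*(71/(-19)) - 33 = 270*(71*(-1/19)) - 33 = 270*(-71/19) - 33 = -19170/19 - 33 = -19797/19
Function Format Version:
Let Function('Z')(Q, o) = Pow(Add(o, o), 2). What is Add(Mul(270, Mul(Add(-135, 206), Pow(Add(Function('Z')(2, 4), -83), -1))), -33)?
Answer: Rational(-19797, 19) ≈ -1041.9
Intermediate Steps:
Function('Z')(Q, o) = Mul(4, Pow(o, 2)) (Function('Z')(Q, o) = Pow(Mul(2, o), 2) = Mul(4, Pow(o, 2)))
Add(Mul(270, Mul(Add(-135, 206), Pow(Add(Function('Z')(2, 4), -83), -1))), -33) = Add(Mul(270, Mul(Add(-135, 206), Pow(Add(Mul(4, Pow(4, 2)), -83), -1))), -33) = Add(Mul(270, Mul(71, Pow(Add(Mul(4, 16), -83), -1))), -33) = Add(Mul(270, Mul(71, Pow(Add(64, -83), -1))), -33) = Add(Mul(270, Mul(71, Pow(-19, -1))), -33) = Add(Mul(270, Mul(71, Rational(-1, 19))), -33) = Add(Mul(270, Rational(-71, 19)), -33) = Add(Rational(-19170, 19), -33) = Rational(-19797, 19)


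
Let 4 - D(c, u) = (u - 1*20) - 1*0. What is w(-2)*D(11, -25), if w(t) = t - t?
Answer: 0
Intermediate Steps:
D(c, u) = 24 - u (D(c, u) = 4 - ((u - 1*20) - 1*0) = 4 - ((u - 20) + 0) = 4 - ((-20 + u) + 0) = 4 - (-20 + u) = 4 + (20 - u) = 24 - u)
w(t) = 0
w(-2)*D(11, -25) = 0*(24 - 1*(-25)) = 0*(24 + 25) = 0*49 = 0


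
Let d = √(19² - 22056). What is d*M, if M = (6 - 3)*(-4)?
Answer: -12*I*√21695 ≈ -1767.5*I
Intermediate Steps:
M = -12 (M = 3*(-4) = -12)
d = I*√21695 (d = √(361 - 22056) = √(-21695) = I*√21695 ≈ 147.29*I)
d*M = (I*√21695)*(-12) = -12*I*√21695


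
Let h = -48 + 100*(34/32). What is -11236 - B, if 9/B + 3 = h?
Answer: -2483192/221 ≈ -11236.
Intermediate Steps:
h = 233/4 (h = -48 + 100*(34*(1/32)) = -48 + 100*(17/16) = -48 + 425/4 = 233/4 ≈ 58.250)
B = 36/221 (B = 9/(-3 + 233/4) = 9/(221/4) = 9*(4/221) = 36/221 ≈ 0.16290)
-11236 - B = -11236 - 1*36/221 = -11236 - 36/221 = -2483192/221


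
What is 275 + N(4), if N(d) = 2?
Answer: 277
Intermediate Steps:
275 + N(4) = 275 + 2 = 277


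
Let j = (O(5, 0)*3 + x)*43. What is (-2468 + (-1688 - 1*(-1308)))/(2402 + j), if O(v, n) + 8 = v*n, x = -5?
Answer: -2848/1155 ≈ -2.4658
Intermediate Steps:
O(v, n) = -8 + n*v (O(v, n) = -8 + v*n = -8 + n*v)
j = -1247 (j = ((-8 + 0*5)*3 - 5)*43 = ((-8 + 0)*3 - 5)*43 = (-8*3 - 5)*43 = (-24 - 5)*43 = -29*43 = -1247)
(-2468 + (-1688 - 1*(-1308)))/(2402 + j) = (-2468 + (-1688 - 1*(-1308)))/(2402 - 1247) = (-2468 + (-1688 + 1308))/1155 = (-2468 - 380)*(1/1155) = -2848*1/1155 = -2848/1155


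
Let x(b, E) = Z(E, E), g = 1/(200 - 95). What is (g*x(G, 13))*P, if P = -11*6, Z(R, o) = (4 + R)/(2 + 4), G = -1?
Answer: -187/105 ≈ -1.7810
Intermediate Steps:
g = 1/105 ≈ 0.0095238
Z(R, o) = ⅔ + R/6 (Z(R, o) = (4 + R)/6 = (4 + R)*(⅙) = ⅔ + R/6)
x(b, E) = ⅔ + E/6
P = -66
(g*x(G, 13))*P = ((⅔ + (⅙)*13)/105)*(-66) = ((⅔ + 13/6)/105)*(-66) = ((1/105)*(17/6))*(-66) = (17/630)*(-66) = -187/105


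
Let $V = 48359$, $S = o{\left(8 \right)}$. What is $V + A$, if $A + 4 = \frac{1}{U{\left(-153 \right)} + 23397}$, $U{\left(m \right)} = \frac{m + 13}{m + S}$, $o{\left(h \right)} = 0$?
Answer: $\frac{173105145908}{3579881} \approx 48355.0$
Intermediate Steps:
$S = 0$
$U{\left(m \right)} = \frac{13 + m}{m}$ ($U{\left(m \right)} = \frac{m + 13}{m + 0} = \frac{13 + m}{m}$)
$A = - \frac{14319371}{3579881}$ ($A = -4 + \frac{1}{\frac{13 - 153}{-153} + 23397} = -4 + \frac{1}{\left(- \frac{1}{153}\right) \left(-140\right) + 23397} = -4 + \frac{1}{\frac{140}{153} + 23397} = -4 + \frac{1}{\frac{3579881}{153}} = -4 + \frac{153}{3579881} = - \frac{14319371}{3579881} \approx -4.0$)
$V + A = 48359 - \frac{14319371}{3579881} = \frac{173105145908}{3579881}$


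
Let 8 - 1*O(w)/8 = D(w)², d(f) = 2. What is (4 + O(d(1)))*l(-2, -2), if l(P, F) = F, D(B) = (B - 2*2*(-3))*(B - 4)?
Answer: 12408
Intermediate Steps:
D(B) = (-4 + B)*(12 + B) (D(B) = (B - 4*(-3))*(-4 + B) = (B + 12)*(-4 + B) = (12 + B)*(-4 + B) = (-4 + B)*(12 + B))
O(w) = 64 - 8*(-48 + w² + 8*w)²
(4 + O(d(1)))*l(-2, -2) = (4 + (64 - 8*(-48 + 2² + 8*2)²))*(-2) = (4 + (64 - 8*(-48 + 4 + 16)²))*(-2) = (4 + (64 - 8*(-28)²))*(-2) = (4 + (64 - 8*784))*(-2) = (4 + (64 - 6272))*(-2) = (4 - 6208)*(-2) = -6204*(-2) = 12408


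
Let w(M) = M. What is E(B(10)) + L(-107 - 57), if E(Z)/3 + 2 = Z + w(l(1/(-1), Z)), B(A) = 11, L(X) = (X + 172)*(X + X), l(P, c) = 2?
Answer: -2591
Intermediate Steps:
L(X) = 2*X*(172 + X) (L(X) = (172 + X)*(2*X) = 2*X*(172 + X))
E(Z) = 3*Z (E(Z) = -6 + 3*(Z + 2) = -6 + 3*(2 + Z) = -6 + (6 + 3*Z) = 3*Z)
E(B(10)) + L(-107 - 57) = 3*11 + 2*(-107 - 57)*(172 + (-107 - 57)) = 33 + 2*(-164)*(172 - 164) = 33 + 2*(-164)*8 = 33 - 2624 = -2591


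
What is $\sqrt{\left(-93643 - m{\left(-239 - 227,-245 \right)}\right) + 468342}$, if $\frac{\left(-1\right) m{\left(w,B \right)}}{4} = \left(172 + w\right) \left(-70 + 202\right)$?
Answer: $\sqrt{219467} \approx 468.47$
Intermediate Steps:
$m{\left(w,B \right)} = -90816 - 528 w$ ($m{\left(w,B \right)} = - 4 \left(172 + w\right) \left(-70 + 202\right) = - 4 \left(172 + w\right) 132 = - 4 \left(22704 + 132 w\right) = -90816 - 528 w$)
$\sqrt{\left(-93643 - m{\left(-239 - 227,-245 \right)}\right) + 468342} = \sqrt{\left(-93643 - \left(-90816 - 528 \left(-239 - 227\right)\right)\right) + 468342} = \sqrt{\left(-93643 - \left(-90816 - -246048\right)\right) + 468342} = \sqrt{\left(-93643 - \left(-90816 + 246048\right)\right) + 468342} = \sqrt{\left(-93643 - 155232\right) + 468342} = \sqrt{-248875 + 468342} = \sqrt{219467}$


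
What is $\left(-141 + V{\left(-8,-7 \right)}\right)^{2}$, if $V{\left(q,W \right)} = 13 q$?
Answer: $60025$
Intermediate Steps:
$\left(-141 + V{\left(-8,-7 \right)}\right)^{2} = \left(-141 + 13 \left(-8\right)\right)^{2} = \left(-141 - 104\right)^{2} = \left(-245\right)^{2} = 60025$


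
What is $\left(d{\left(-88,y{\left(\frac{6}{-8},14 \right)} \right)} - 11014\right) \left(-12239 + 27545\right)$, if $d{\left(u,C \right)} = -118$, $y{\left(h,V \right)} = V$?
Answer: $-170386392$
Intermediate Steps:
$\left(d{\left(-88,y{\left(\frac{6}{-8},14 \right)} \right)} - 11014\right) \left(-12239 + 27545\right) = \left(-118 - 11014\right) \left(-12239 + 27545\right) = \left(-11132\right) 15306 = -170386392$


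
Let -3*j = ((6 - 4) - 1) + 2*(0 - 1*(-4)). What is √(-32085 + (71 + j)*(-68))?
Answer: I*√36709 ≈ 191.6*I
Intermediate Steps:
j = -3 (j = -(((6 - 4) - 1) + 2*(0 - 1*(-4)))/3 = -((2 - 1) + 2*(0 + 4))/3 = -(1 + 2*4)/3 = -(1 + 8)/3 = -⅓*9 = -3)
√(-32085 + (71 + j)*(-68)) = √(-32085 + (71 - 3)*(-68)) = √(-32085 + 68*(-68)) = √(-32085 - 4624) = √(-36709) = I*√36709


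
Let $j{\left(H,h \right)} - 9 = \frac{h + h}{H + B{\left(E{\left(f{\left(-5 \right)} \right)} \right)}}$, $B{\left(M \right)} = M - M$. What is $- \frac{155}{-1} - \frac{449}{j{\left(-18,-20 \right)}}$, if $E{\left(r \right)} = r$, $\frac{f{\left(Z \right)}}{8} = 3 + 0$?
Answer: $\frac{11614}{101} \approx 114.99$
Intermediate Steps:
$f{\left(Z \right)} = 24$ ($f{\left(Z \right)} = 8 \left(3 + 0\right) = 8 \cdot 3 = 24$)
$B{\left(M \right)} = 0$
$j{\left(H,h \right)} = 9 + \frac{2 h}{H}$ ($j{\left(H,h \right)} = 9 + \frac{h + h}{H + 0} = 9 + \frac{2 h}{H}$)
$- \frac{155}{-1} - \frac{449}{j{\left(-18,-20 \right)}} = - \frac{155}{-1} - \frac{449}{9 + 2 \left(-20\right) \frac{1}{-18}} = \left(-155\right) \left(-1\right) - \frac{449}{9 + 2 \left(-20\right) \left(- \frac{1}{18}\right)} = 155 - \frac{449}{9 + \frac{20}{9}} = 155 - \frac{449}{\frac{101}{9}} = 155 - \frac{4041}{101} = \frac{11614}{101}$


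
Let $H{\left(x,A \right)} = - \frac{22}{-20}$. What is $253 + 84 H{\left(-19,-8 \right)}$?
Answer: $\frac{1727}{5} \approx 345.4$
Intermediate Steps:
$H{\left(x,A \right)} = \frac{11}{10}$ ($H{\left(x,A \right)} = \left(-22\right) \left(- \frac{1}{20}\right) = \frac{11}{10}$)
$253 + 84 H{\left(-19,-8 \right)} = 253 + 84 \cdot \frac{11}{10} = 253 + \frac{462}{5} = \frac{1727}{5}$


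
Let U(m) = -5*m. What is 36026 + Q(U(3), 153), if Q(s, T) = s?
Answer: 36011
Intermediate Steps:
36026 + Q(U(3), 153) = 36026 - 5*3 = 36026 - 15 = 36011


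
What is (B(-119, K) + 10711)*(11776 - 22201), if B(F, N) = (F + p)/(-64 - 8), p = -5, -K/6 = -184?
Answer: -670080775/6 ≈ -1.1168e+8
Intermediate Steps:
K = 1104 (K = -6*(-184) = 1104)
B(F, N) = 5/72 - F/72 (B(F, N) = (F - 5)/(-64 - 8) = (-5 + F)/(-72) = (-5 + F)*(-1/72) = 5/72 - F/72)
(B(-119, K) + 10711)*(11776 - 22201) = ((5/72 - 1/72*(-119)) + 10711)*(11776 - 22201) = ((5/72 + 119/72) + 10711)*(-10425) = (31/18 + 10711)*(-10425) = (192829/18)*(-10425) = -670080775/6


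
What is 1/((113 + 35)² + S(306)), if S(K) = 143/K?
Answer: 306/6702767 ≈ 4.5653e-5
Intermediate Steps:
1/((113 + 35)² + S(306)) = 1/((113 + 35)² + 143/306) = 1/(148² + 143*(1/306)) = 1/(21904 + 143/306) = 1/(6702767/306) = 306/6702767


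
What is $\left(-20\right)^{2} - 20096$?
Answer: $-19696$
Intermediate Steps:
$\left(-20\right)^{2} - 20096 = 400 - 20096 = -19696$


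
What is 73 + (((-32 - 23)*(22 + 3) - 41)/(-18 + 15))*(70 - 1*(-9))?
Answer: 37361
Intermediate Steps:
73 + (((-32 - 23)*(22 + 3) - 41)/(-18 + 15))*(70 - 1*(-9)) = 73 + ((-55*25 - 41)/(-3))*(70 + 9) = 73 + ((-1375 - 41)*(-⅓))*79 = 73 - 1416*(-⅓)*79 = 73 + 472*79 = 73 + 37288 = 37361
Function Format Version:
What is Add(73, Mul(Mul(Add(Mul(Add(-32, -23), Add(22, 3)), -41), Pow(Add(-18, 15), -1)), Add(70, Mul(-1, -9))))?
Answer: 37361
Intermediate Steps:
Add(73, Mul(Mul(Add(Mul(Add(-32, -23), Add(22, 3)), -41), Pow(Add(-18, 15), -1)), Add(70, Mul(-1, -9)))) = Add(73, Mul(Mul(Add(Mul(-55, 25), -41), Pow(-3, -1)), Add(70, 9))) = Add(73, Mul(Mul(Add(-1375, -41), Rational(-1, 3)), 79)) = Add(73, Mul(Mul(-1416, Rational(-1, 3)), 79)) = Add(73, Mul(472, 79)) = Add(73, 37288) = 37361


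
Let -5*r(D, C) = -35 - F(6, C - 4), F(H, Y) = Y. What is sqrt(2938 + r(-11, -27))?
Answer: sqrt(73470)/5 ≈ 54.211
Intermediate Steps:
r(D, C) = 31/5 + C/5 (r(D, C) = -(-35 - (C - 4))/5 = -(-35 - (-4 + C))/5 = -(-35 + (4 - C))/5 = -(-31 - C)/5 = 31/5 + C/5)
sqrt(2938 + r(-11, -27)) = sqrt(2938 + (31/5 + (1/5)*(-27))) = sqrt(2938 + (31/5 - 27/5)) = sqrt(2938 + 4/5) = sqrt(14694/5) = sqrt(73470)/5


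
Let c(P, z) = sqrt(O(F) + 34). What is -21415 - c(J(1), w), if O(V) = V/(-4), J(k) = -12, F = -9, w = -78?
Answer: -21415 - sqrt(145)/2 ≈ -21421.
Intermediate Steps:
O(V) = -V/4 (O(V) = V*(-1/4) = -V/4)
c(P, z) = sqrt(145)/2 (c(P, z) = sqrt(-1/4*(-9) + 34) = sqrt(9/4 + 34) = sqrt(145/4) = sqrt(145)/2)
-21415 - c(J(1), w) = -21415 - sqrt(145)/2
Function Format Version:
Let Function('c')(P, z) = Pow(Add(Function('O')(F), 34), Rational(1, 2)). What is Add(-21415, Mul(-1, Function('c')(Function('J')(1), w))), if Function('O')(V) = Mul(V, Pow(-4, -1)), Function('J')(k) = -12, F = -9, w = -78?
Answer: Add(-21415, Mul(Rational(-1, 2), Pow(145, Rational(1, 2)))) ≈ -21421.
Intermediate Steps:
Function('O')(V) = Mul(Rational(-1, 4), V) (Function('O')(V) = Mul(V, Rational(-1, 4)) = Mul(Rational(-1, 4), V))
Function('c')(P, z) = Mul(Rational(1, 2), Pow(145, Rational(1, 2))) (Function('c')(P, z) = Pow(Add(Mul(Rational(-1, 4), -9), 34), Rational(1, 2)) = Pow(Add(Rational(9, 4), 34), Rational(1, 2)) = Pow(Rational(145, 4), Rational(1, 2)) = Mul(Rational(1, 2), Pow(145, Rational(1, 2))))
Add(-21415, Mul(-1, Function('c')(Function('J')(1), w))) = Add(-21415, Mul(-1, Mul(Rational(1, 2), Pow(145, Rational(1, 2))))) = Add(-21415, Mul(Rational(-1, 2), Pow(145, Rational(1, 2))))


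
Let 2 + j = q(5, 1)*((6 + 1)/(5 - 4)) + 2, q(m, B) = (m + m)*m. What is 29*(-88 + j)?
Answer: 7598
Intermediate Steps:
q(m, B) = 2*m**2 (q(m, B) = (2*m)*m = 2*m**2)
j = 350 (j = -2 + ((2*5**2)*((6 + 1)/(5 - 4)) + 2) = -2 + ((2*25)*(7/1) + 2) = -2 + (50*(7*1) + 2) = -2 + (50*7 + 2) = -2 + (350 + 2) = -2 + 352 = 350)
29*(-88 + j) = 29*(-88 + 350) = 29*262 = 7598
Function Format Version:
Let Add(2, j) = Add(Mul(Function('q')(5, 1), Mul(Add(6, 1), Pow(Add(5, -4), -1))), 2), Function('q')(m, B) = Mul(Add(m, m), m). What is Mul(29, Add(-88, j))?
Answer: 7598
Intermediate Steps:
Function('q')(m, B) = Mul(2, Pow(m, 2)) (Function('q')(m, B) = Mul(Mul(2, m), m) = Mul(2, Pow(m, 2)))
j = 350 (j = Add(-2, Add(Mul(Mul(2, Pow(5, 2)), Mul(Add(6, 1), Pow(Add(5, -4), -1))), 2)) = Add(-2, Add(Mul(Mul(2, 25), Mul(7, Pow(1, -1))), 2)) = Add(-2, Add(Mul(50, Mul(7, 1)), 2)) = Add(-2, Add(Mul(50, 7), 2)) = Add(-2, Add(350, 2)) = Add(-2, 352) = 350)
Mul(29, Add(-88, j)) = Mul(29, Add(-88, 350)) = Mul(29, 262) = 7598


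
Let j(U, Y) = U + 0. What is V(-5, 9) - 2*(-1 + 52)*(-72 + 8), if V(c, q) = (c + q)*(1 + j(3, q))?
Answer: 6544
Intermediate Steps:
j(U, Y) = U
V(c, q) = 4*c + 4*q (V(c, q) = (c + q)*(1 + 3) = (c + q)*4 = 4*c + 4*q)
V(-5, 9) - 2*(-1 + 52)*(-72 + 8) = (4*(-5) + 4*9) - 2*(-1 + 52)*(-72 + 8) = (-20 + 36) - 102*(-64) = 16 - 2*(-3264) = 16 + 6528 = 6544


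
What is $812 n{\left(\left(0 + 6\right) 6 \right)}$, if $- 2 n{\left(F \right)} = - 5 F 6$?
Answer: $438480$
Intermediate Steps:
$n{\left(F \right)} = 15 F$ ($n{\left(F \right)} = - \frac{- 5 F 6}{2} = - \frac{\left(-30\right) F}{2} = 15 F$)
$812 n{\left(\left(0 + 6\right) 6 \right)} = 812 \cdot 15 \left(0 + 6\right) 6 = 812 \cdot 15 \cdot 6 \cdot 6 = 812 \cdot 15 \cdot 36 = 812 \cdot 540 = 438480$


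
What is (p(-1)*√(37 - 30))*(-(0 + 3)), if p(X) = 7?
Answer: -21*√7 ≈ -55.561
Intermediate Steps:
(p(-1)*√(37 - 30))*(-(0 + 3)) = (7*√(37 - 30))*(-(0 + 3)) = (7*√7)*(-1*3) = (7*√7)*(-3) = -21*√7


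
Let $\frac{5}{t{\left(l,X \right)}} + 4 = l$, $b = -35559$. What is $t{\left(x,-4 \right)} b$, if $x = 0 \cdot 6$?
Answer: $\frac{177795}{4} \approx 44449.0$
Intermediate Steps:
$x = 0$
$t{\left(l,X \right)} = \frac{5}{-4 + l}$
$t{\left(x,-4 \right)} b = \frac{5}{-4 + 0} \left(-35559\right) = \frac{5}{-4} \left(-35559\right) = 5 \left(- \frac{1}{4}\right) \left(-35559\right) = \left(- \frac{5}{4}\right) \left(-35559\right) = \frac{177795}{4}$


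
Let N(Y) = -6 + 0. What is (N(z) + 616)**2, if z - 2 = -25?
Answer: 372100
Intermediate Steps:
z = -23 (z = 2 - 25 = -23)
N(Y) = -6
(N(z) + 616)**2 = (-6 + 616)**2 = 610**2 = 372100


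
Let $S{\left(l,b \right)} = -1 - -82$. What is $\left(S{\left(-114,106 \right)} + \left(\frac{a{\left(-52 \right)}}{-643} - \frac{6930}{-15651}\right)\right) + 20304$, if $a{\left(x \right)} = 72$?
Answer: $\frac{22794408047}{1118177} \approx 20385.0$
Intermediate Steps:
$S{\left(l,b \right)} = 81$ ($S{\left(l,b \right)} = -1 + 82 = 81$)
$\left(S{\left(-114,106 \right)} + \left(\frac{a{\left(-52 \right)}}{-643} - \frac{6930}{-15651}\right)\right) + 20304 = \left(81 + \left(\frac{72}{-643} - \frac{6930}{-15651}\right)\right) + 20304 = \left(81 + \left(72 \left(- \frac{1}{643}\right) - - \frac{770}{1739}\right)\right) + 20304 = \left(81 + \left(- \frac{72}{643} + \frac{770}{1739}\right)\right) + 20304 = \left(81 + \frac{369902}{1118177}\right) + 20304 = \frac{90942239}{1118177} + 20304 = \frac{22794408047}{1118177}$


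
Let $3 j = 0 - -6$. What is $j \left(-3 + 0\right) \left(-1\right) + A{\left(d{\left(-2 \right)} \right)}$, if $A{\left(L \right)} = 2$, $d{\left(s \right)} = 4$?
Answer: $8$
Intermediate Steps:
$j = 2$ ($j = \frac{0 - -6}{3} = \frac{0 + 6}{3} = \frac{1}{3} \cdot 6 = 2$)
$j \left(-3 + 0\right) \left(-1\right) + A{\left(d{\left(-2 \right)} \right)} = 2 \left(-3 + 0\right) \left(-1\right) + 2 = 2 \left(\left(-3\right) \left(-1\right)\right) + 2 = 2 \cdot 3 + 2 = 6 + 2 = 8$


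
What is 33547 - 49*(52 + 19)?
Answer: 30068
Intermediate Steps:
33547 - 49*(52 + 19) = 33547 - 49*71 = 33547 - 1*3479 = 33547 - 3479 = 30068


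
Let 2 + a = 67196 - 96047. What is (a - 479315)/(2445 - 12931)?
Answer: 254084/5243 ≈ 48.462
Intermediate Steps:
a = -28853 (a = -2 + (67196 - 96047) = -2 - 28851 = -28853)
(a - 479315)/(2445 - 12931) = (-28853 - 479315)/(2445 - 12931) = -508168/(-10486) = -508168*(-1/10486) = 254084/5243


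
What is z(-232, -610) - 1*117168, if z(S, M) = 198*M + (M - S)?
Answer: -238326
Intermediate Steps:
z(S, M) = -S + 199*M
z(-232, -610) - 1*117168 = (-1*(-232) + 199*(-610)) - 1*117168 = (232 - 121390) - 117168 = -121158 - 117168 = -238326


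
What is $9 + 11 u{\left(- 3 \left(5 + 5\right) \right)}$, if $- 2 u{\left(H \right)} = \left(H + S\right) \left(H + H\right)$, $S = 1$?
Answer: $-9561$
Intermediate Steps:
$u{\left(H \right)} = - H \left(1 + H\right)$ ($u{\left(H \right)} = - \frac{\left(H + 1\right) \left(H + H\right)}{2} = - \frac{\left(1 + H\right) 2 H}{2} = - \frac{2 H \left(1 + H\right)}{2} = - H \left(1 + H\right)$)
$9 + 11 u{\left(- 3 \left(5 + 5\right) \right)} = 9 + 11 \left(- - 3 \left(5 + 5\right) \left(1 - 3 \left(5 + 5\right)\right)\right) = 9 + 11 \left(- \left(-3\right) 10 \left(1 - 30\right)\right) = 9 + 11 \left(\left(-1\right) \left(-30\right) \left(1 - 30\right)\right) = 9 + 11 \left(\left(-1\right) \left(-30\right) \left(-29\right)\right) = 9 + 11 \left(-870\right) = 9 - 9570 = -9561$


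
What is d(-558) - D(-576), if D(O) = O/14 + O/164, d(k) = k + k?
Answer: -307476/287 ≈ -1071.3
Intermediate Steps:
d(k) = 2*k
D(O) = 89*O/1148 (D(O) = O*(1/14) + O*(1/164) = O/14 + O/164 = 89*O/1148)
d(-558) - D(-576) = 2*(-558) - 89*(-576)/1148 = -1116 - 1*(-12816/287) = -1116 + 12816/287 = -307476/287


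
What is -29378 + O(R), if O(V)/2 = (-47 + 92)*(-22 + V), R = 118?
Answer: -20738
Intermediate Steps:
O(V) = -1980 + 90*V (O(V) = 2*((-47 + 92)*(-22 + V)) = 2*(45*(-22 + V)) = 2*(-990 + 45*V) = -1980 + 90*V)
-29378 + O(R) = -29378 + (-1980 + 90*118) = -29378 + (-1980 + 10620) = -29378 + 8640 = -20738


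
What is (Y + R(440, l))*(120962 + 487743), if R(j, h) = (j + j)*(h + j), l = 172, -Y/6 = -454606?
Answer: 1988149836180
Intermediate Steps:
Y = 2727636 (Y = -6*(-454606) = 2727636)
R(j, h) = 2*j*(h + j) (R(j, h) = (2*j)*(h + j) = 2*j*(h + j))
(Y + R(440, l))*(120962 + 487743) = (2727636 + 2*440*(172 + 440))*(120962 + 487743) = (2727636 + 2*440*612)*608705 = (2727636 + 538560)*608705 = 3266196*608705 = 1988149836180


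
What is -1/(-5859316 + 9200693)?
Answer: -1/3341377 ≈ -2.9928e-7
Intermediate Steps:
-1/(-5859316 + 9200693) = -1/3341377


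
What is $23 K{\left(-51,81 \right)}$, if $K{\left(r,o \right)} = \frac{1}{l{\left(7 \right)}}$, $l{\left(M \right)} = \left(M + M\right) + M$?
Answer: $\frac{23}{21} \approx 1.0952$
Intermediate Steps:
$l{\left(M \right)} = 3 M$ ($l{\left(M \right)} = 2 M + M = 3 M$)
$K{\left(r,o \right)} = \frac{1}{21}$ ($K{\left(r,o \right)} = \frac{1}{3 \cdot 7} = \frac{1}{21}$)
$23 K{\left(-51,81 \right)} = 23 \cdot \frac{1}{21} = \frac{23}{21}$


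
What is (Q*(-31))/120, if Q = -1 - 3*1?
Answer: 31/30 ≈ 1.0333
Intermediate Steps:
Q = -4 (Q = -1 - 3 = -4)
(Q*(-31))/120 = -4*(-31)/120 = 124*(1/120) = 31/30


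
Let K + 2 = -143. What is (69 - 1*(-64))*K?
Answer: -19285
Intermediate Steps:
K = -145 (K = -2 - 143 = -145)
(69 - 1*(-64))*K = (69 - 1*(-64))*(-145) = (69 + 64)*(-145) = 133*(-145) = -19285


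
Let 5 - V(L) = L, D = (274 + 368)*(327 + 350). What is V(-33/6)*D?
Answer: 4563657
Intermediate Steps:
D = 434634 (D = 642*677 = 434634)
V(L) = 5 - L
V(-33/6)*D = (5 - (-33)/6)*434634 = (5 - 1*(-11/2))*434634 = (5 + 11/2)*434634 = (21/2)*434634 = 4563657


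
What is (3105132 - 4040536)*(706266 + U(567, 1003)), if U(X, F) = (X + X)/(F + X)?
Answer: -518606102923308/785 ≈ -6.6064e+11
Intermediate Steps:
U(X, F) = 2*X/(F + X) (U(X, F) = (2*X)/(F + X) = 2*X/(F + X))
(3105132 - 4040536)*(706266 + U(567, 1003)) = (3105132 - 4040536)*(706266 + 2*567/(1003 + 567)) = -935404*(706266 + 2*567/1570) = -935404*(706266 + 2*567*(1/1570)) = -935404*(706266 + 567/785) = -935404*554419377/785 = -518606102923308/785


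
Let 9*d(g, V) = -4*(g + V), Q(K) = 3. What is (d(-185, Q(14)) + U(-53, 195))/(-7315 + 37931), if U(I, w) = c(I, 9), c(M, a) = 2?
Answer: 373/137772 ≈ 0.0027074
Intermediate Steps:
U(I, w) = 2
d(g, V) = -4*V/9 - 4*g/9 (d(g, V) = (-4*(g + V))/9 = (-4*(V + g))/9 = (-4*V - 4*g)/9 = -4*V/9 - 4*g/9)
(d(-185, Q(14)) + U(-53, 195))/(-7315 + 37931) = ((-4/9*3 - 4/9*(-185)) + 2)/(-7315 + 37931) = ((-4/3 + 740/9) + 2)/30616 = (728/9 + 2)*(1/30616) = (746/9)*(1/30616) = 373/137772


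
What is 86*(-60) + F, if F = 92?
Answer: -5068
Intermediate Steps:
86*(-60) + F = 86*(-60) + 92 = -5160 + 92 = -5068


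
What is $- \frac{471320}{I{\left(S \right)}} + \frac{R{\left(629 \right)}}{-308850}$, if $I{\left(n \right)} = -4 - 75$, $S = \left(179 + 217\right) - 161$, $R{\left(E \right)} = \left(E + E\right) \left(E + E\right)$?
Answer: $\frac{72721079722}{12199575} \approx 5961.0$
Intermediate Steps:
$R{\left(E \right)} = 4 E^{2}$ ($R{\left(E \right)} = 2 E 2 E = 4 E^{2}$)
$S = 235$ ($S = 396 - 161 = 235$)
$I{\left(n \right)} = -79$
$- \frac{471320}{I{\left(S \right)}} + \frac{R{\left(629 \right)}}{-308850} = - \frac{471320}{-79} + \frac{4 \cdot 629^{2}}{-308850} = \left(-471320\right) \left(- \frac{1}{79}\right) + 4 \cdot 395641 \left(- \frac{1}{308850}\right) = \frac{471320}{79} + 1582564 \left(- \frac{1}{308850}\right) = \frac{471320}{79} - \frac{791282}{154425} = \frac{72721079722}{12199575}$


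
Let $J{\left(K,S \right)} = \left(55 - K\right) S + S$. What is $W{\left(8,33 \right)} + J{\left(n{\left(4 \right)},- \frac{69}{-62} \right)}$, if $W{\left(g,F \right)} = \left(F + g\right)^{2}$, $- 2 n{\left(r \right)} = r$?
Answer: $\frac{54112}{31} \approx 1745.5$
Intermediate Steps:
$n{\left(r \right)} = - \frac{r}{2}$
$J{\left(K,S \right)} = S + S \left(55 - K\right)$ ($J{\left(K,S \right)} = S \left(55 - K\right) + S = S + S \left(55 - K\right)$)
$W{\left(8,33 \right)} + J{\left(n{\left(4 \right)},- \frac{69}{-62} \right)} = \left(33 + 8\right)^{2} + - \frac{69}{-62} \left(56 - \left(- \frac{1}{2}\right) 4\right) = 41^{2} + \left(-69\right) \left(- \frac{1}{62}\right) \left(56 - -2\right) = 1681 + \frac{69 \left(56 + 2\right)}{62} = 1681 + \frac{69}{62} \cdot 58 = 1681 + \frac{2001}{31} = \frac{54112}{31}$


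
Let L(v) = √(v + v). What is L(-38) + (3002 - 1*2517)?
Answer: 485 + 2*I*√19 ≈ 485.0 + 8.7178*I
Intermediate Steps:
L(v) = √2*√v (L(v) = √(2*v) = √2*√v)
L(-38) + (3002 - 1*2517) = √2*√(-38) + (3002 - 1*2517) = √2*(I*√38) + (3002 - 2517) = 2*I*√19 + 485 = 485 + 2*I*√19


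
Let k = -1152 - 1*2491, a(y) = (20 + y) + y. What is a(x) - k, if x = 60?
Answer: 3783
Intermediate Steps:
a(y) = 20 + 2*y
k = -3643 (k = -1152 - 2491 = -3643)
a(x) - k = (20 + 2*60) - 1*(-3643) = (20 + 120) + 3643 = 140 + 3643 = 3783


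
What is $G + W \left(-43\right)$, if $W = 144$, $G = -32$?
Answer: $-6224$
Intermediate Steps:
$G + W \left(-43\right) = -32 + 144 \left(-43\right) = -32 - 6192 = -6224$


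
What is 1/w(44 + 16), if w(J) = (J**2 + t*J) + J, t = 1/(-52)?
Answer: 13/47565 ≈ 0.00027331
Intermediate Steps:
t = -1/52 ≈ -0.019231
w(J) = J**2 + 51*J/52 (w(J) = (J**2 - J/52) + J = J**2 + 51*J/52)
1/w(44 + 16) = 1/((44 + 16)*(51 + 52*(44 + 16))/52) = 1/((1/52)*60*(51 + 52*60)) = 1/((1/52)*60*(51 + 3120)) = 1/((1/52)*60*3171) = 1/(47565/13) = 13/47565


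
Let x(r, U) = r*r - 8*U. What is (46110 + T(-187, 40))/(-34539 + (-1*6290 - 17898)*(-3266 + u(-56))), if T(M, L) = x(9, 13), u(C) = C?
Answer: 46087/80317997 ≈ 0.00057381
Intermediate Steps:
x(r, U) = r**2 - 8*U
T(M, L) = -23 (T(M, L) = 9**2 - 8*13 = 81 - 104 = -23)
(46110 + T(-187, 40))/(-34539 + (-1*6290 - 17898)*(-3266 + u(-56))) = (46110 - 23)/(-34539 + (-1*6290 - 17898)*(-3266 - 56)) = 46087/(-34539 + (-6290 - 17898)*(-3322)) = 46087/(-34539 - 24188*(-3322)) = 46087/(-34539 + 80352536) = 46087/80317997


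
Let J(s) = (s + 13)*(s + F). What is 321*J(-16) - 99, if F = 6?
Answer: 9531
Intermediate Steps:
J(s) = (6 + s)*(13 + s) (J(s) = (s + 13)*(s + 6) = (13 + s)*(6 + s) = (6 + s)*(13 + s))
321*J(-16) - 99 = 321*(78 + (-16)² + 19*(-16)) - 99 = 321*(78 + 256 - 304) - 99 = 321*30 - 99 = 9630 - 99 = 9531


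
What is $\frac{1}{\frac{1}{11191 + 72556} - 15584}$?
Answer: $- \frac{83747}{1305113247} \approx -6.4168 \cdot 10^{-5}$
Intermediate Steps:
$\frac{1}{\frac{1}{11191 + 72556} - 15584} = \frac{1}{\frac{1}{83747} - 15584} = \frac{1}{- \frac{1305113247}{83747}} = - \frac{83747}{1305113247}$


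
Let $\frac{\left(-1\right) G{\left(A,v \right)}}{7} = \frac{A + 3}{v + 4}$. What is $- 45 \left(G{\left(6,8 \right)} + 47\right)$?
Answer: $- \frac{7515}{4} \approx -1878.8$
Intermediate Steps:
$G{\left(A,v \right)} = - \frac{7 \left(3 + A\right)}{4 + v}$ ($G{\left(A,v \right)} = - 7 \frac{A + 3}{v + 4} = - 7 \frac{3 + A}{4 + v} = - \frac{7 \left(3 + A\right)}{4 + v}$)
$- 45 \left(G{\left(6,8 \right)} + 47\right) = - 45 \left(\frac{7 \left(-3 - 6\right)}{4 + 8} + 47\right) = - 45 \left(\frac{7 \left(-3 - 6\right)}{12} + 47\right) = - 45 \left(7 \cdot \frac{1}{12} \left(-9\right) + 47\right) = - 45 \left(- \frac{21}{4} + 47\right) = \left(-45\right) \frac{167}{4} = - \frac{7515}{4}$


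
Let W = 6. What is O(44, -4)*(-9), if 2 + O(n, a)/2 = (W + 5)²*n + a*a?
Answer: -96084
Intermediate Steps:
O(n, a) = -4 + 2*a² + 242*n (O(n, a) = -4 + 2*((6 + 5)²*n + a*a) = -4 + 2*(11²*n + a²) = -4 + 2*(121*n + a²) = -4 + 2*(a² + 121*n) = -4 + (2*a² + 242*n) = -4 + 2*a² + 242*n)
O(44, -4)*(-9) = (-4 + 2*(-4)² + 242*44)*(-9) = (-4 + 2*16 + 10648)*(-9) = (-4 + 32 + 10648)*(-9) = 10676*(-9) = -96084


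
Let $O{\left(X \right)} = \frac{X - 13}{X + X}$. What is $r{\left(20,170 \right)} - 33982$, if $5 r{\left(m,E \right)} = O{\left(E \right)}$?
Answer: $- \frac{57769243}{1700} \approx -33982.0$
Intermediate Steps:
$O{\left(X \right)} = \frac{-13 + X}{2 X}$
$r{\left(m,E \right)} = \frac{-13 + E}{10 E}$ ($r{\left(m,E \right)} = \frac{\frac{1}{2} \frac{1}{E} \left(-13 + E\right)}{5} = \frac{-13 + E}{10 E}$)
$r{\left(20,170 \right)} - 33982 = \frac{-13 + 170}{10 \cdot 170} - 33982 = \frac{1}{10} \cdot \frac{1}{170} \cdot 157 - 33982 = \frac{157}{1700} - 33982 = - \frac{57769243}{1700}$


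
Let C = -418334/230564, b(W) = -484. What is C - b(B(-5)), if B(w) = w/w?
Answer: 55587321/115282 ≈ 482.19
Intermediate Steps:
B(w) = 1
C = -209167/115282 (C = -418334*1/230564 = -209167/115282 ≈ -1.8144)
C - b(B(-5)) = -209167/115282 - 1*(-484) = -209167/115282 + 484 = 55587321/115282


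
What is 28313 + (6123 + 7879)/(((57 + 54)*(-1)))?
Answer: 3128741/111 ≈ 28187.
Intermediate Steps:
28313 + (6123 + 7879)/(((57 + 54)*(-1))) = 28313 + 14002/((111*(-1))) = 28313 + 14002/(-111) = 28313 + 14002*(-1/111) = 28313 - 14002/111 = 3128741/111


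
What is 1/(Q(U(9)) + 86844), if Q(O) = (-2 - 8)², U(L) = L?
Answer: 1/86944 ≈ 1.1502e-5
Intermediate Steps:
Q(O) = 100 (Q(O) = (-10)² = 100)
1/(Q(U(9)) + 86844) = 1/(100 + 86844) = 1/86944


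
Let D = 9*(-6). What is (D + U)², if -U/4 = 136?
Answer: 357604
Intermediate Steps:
U = -544 (U = -4*136 = -544)
D = -54
(D + U)² = (-54 - 544)² = (-598)² = 357604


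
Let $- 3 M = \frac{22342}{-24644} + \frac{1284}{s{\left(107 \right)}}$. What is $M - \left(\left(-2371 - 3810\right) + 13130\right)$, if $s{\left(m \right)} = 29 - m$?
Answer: $- \frac{1112205137}{160186} \approx -6943.2$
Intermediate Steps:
$M = \frac{927377}{160186}$ ($M = - \frac{\frac{22342}{-24644} + \frac{1284}{29 - 107}}{3} = - \frac{22342 \left(- \frac{1}{24644}\right) + \frac{1284}{29 - 107}}{3} = - \frac{- \frac{11171}{12322} + \frac{1284}{-78}}{3} = - \frac{- \frac{11171}{12322} + 1284 \left(- \frac{1}{78}\right)}{3} = - \frac{- \frac{11171}{12322} - \frac{214}{13}}{3} = \left(- \frac{1}{3}\right) \left(- \frac{2782131}{160186}\right) = \frac{927377}{160186} \approx 5.7894$)
$M - \left(\left(-2371 - 3810\right) + 13130\right) = \frac{927377}{160186} - \left(\left(-2371 - 3810\right) + 13130\right) = \frac{927377}{160186} - \left(-6181 + 13130\right) = \frac{927377}{160186} - 6949 = - \frac{1112205137}{160186}$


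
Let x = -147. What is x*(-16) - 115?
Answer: 2237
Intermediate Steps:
x*(-16) - 115 = -147*(-16) - 115 = 2352 - 115 = 2237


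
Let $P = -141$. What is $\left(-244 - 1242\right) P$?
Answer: $209526$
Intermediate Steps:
$\left(-244 - 1242\right) P = \left(-244 - 1242\right) \left(-141\right) = \left(-1486\right) \left(-141\right) = 209526$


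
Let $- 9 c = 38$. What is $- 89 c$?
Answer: $\frac{3382}{9} \approx 375.78$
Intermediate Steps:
$c = - \frac{38}{9}$ ($c = \left(- \frac{1}{9}\right) 38 = - \frac{38}{9} \approx -4.2222$)
$- 89 c = \left(-89\right) \left(- \frac{38}{9}\right) = \frac{3382}{9}$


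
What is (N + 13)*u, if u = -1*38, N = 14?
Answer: -1026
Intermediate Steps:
u = -38
(N + 13)*u = (14 + 13)*(-38) = 27*(-38) = -1026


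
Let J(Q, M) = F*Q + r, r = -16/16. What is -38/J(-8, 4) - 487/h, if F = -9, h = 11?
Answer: -34995/781 ≈ -44.808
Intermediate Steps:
r = -1 (r = -16*1/16 = -1)
J(Q, M) = -1 - 9*Q (J(Q, M) = -9*Q - 1 = -1 - 9*Q)
-38/J(-8, 4) - 487/h = -38/(-1 - 9*(-8)) - 487/11 = -38/(-1 + 72) - 487*1/11 = -38/71 - 487/11 = -34995/781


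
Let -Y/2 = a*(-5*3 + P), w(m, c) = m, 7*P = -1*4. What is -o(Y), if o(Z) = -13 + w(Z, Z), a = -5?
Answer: 1181/7 ≈ 168.71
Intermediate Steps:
P = -4/7 (P = (-1*4)/7 = (⅐)*(-4) = -4/7 ≈ -0.57143)
Y = -1090/7 (Y = -(-10)*(-5*3 - 4/7) = -(-10)*(-15 - 4/7) = -(-10)*(-109)/7 = -2*545/7 = -1090/7 ≈ -155.71)
o(Z) = -13 + Z
-o(Y) = -(-13 - 1090/7) = -1*(-1181/7) = 1181/7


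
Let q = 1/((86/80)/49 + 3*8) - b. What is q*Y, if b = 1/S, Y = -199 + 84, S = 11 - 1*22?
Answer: -7893945/517913 ≈ -15.242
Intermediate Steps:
S = -11 (S = 11 - 22 = -11)
Y = -115
b = -1/11 (b = 1/(-11) = -1/11 ≈ -0.090909)
q = 68643/517913 (q = 1/((86/80)/49 + 3*8) - 1*(-1/11) = 1/((86*(1/80))*(1/49) + 24) + 1/11 = 1/((43/40)*(1/49) + 24) + 1/11 = 1/(43/1960 + 24) + 1/11 = 1/(47083/1960) + 1/11 = 1960/47083 + 1/11 = 68643/517913 ≈ 0.13254)
q*Y = (68643/517913)*(-115) = -7893945/517913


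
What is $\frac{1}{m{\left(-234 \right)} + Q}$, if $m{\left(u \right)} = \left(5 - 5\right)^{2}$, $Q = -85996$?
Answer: $- \frac{1}{85996} \approx -1.1628 \cdot 10^{-5}$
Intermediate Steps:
$m{\left(u \right)} = 0$ ($m{\left(u \right)} = 0^{2} = 0$)
$\frac{1}{m{\left(-234 \right)} + Q} = \frac{1}{0 - 85996} = \frac{1}{-85996} = - \frac{1}{85996}$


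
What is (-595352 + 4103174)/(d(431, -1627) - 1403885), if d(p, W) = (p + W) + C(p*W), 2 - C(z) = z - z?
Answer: -3507822/1405079 ≈ -2.4965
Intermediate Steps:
C(z) = 2 (C(z) = 2 - (z - z) = 2 - 1*0 = 2 + 0 = 2)
d(p, W) = 2 + W + p (d(p, W) = (p + W) + 2 = (W + p) + 2 = 2 + W + p)
(-595352 + 4103174)/(d(431, -1627) - 1403885) = (-595352 + 4103174)/((2 - 1627 + 431) - 1403885) = 3507822/(-1194 - 1403885) = 3507822/(-1405079) = 3507822*(-1/1405079) = -3507822/1405079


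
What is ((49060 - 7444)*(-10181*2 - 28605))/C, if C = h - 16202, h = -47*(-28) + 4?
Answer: 1018905336/7441 ≈ 1.3693e+5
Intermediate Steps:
h = 1320 (h = 1316 + 4 = 1320)
C = -14882 (C = 1320 - 16202 = -14882)
((49060 - 7444)*(-10181*2 - 28605))/C = ((49060 - 7444)*(-10181*2 - 28605))/(-14882) = (41616*(-20362 - 28605))*(-1/14882) = (41616*(-48967))*(-1/14882) = -2037810672*(-1/14882) = 1018905336/7441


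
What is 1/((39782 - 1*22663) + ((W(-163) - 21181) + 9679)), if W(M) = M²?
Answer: 1/32186 ≈ 3.1069e-5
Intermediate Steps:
1/((39782 - 1*22663) + ((W(-163) - 21181) + 9679)) = 1/((39782 - 1*22663) + (((-163)² - 21181) + 9679)) = 1/((39782 - 22663) + ((26569 - 21181) + 9679)) = 1/(17119 + (5388 + 9679)) = 1/(17119 + 15067) = 1/32186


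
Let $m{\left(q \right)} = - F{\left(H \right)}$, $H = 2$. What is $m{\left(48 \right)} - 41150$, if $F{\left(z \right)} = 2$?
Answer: $-41152$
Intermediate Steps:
$m{\left(q \right)} = -2$ ($m{\left(q \right)} = \left(-1\right) 2 = -2$)
$m{\left(48 \right)} - 41150 = -2 - 41150 = -41152$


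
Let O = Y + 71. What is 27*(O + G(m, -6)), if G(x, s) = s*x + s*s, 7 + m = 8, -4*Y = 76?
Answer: 2214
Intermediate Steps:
Y = -19 (Y = -¼*76 = -19)
m = 1 (m = -7 + 8 = 1)
O = 52 (O = -19 + 71 = 52)
G(x, s) = s² + s*x (G(x, s) = s*x + s² = s² + s*x)
27*(O + G(m, -6)) = 27*(52 - 6*(-6 + 1)) = 27*(52 - 6*(-5)) = 27*(52 + 30) = 27*82 = 2214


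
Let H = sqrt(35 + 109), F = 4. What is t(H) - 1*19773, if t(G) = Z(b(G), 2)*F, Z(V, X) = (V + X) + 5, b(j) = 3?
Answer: -19733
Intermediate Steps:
H = 12 (H = sqrt(144) = 12)
Z(V, X) = 5 + V + X
t(G) = 40 (t(G) = (5 + 3 + 2)*4 = 10*4 = 40)
t(H) - 1*19773 = 40 - 1*19773 = 40 - 19773 = -19733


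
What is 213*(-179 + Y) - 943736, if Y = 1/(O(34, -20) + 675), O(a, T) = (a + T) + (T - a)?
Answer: -623482792/635 ≈ -9.8186e+5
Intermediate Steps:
O(a, T) = 2*T (O(a, T) = (T + a) + (T - a) = 2*T)
Y = 1/635 (Y = 1/(2*(-20) + 675) = 1/(-40 + 675) = 1/635 ≈ 0.0015748)
213*(-179 + Y) - 943736 = 213*(-179 + 1/635) - 943736 = 213*(-113664/635) - 943736 = -24210432/635 - 943736 = -623482792/635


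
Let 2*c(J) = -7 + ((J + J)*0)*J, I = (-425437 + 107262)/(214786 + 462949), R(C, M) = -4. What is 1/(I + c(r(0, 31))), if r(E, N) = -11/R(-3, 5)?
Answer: -3046/12091 ≈ -0.25192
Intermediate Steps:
r(E, N) = 11/4 (r(E, N) = -11/(-4) = -11*(-¼) = 11/4)
I = -715/1523 (I = -318175/677735 = -318175*1/677735 = -715/1523 ≈ -0.46947)
c(J) = -7/2 (c(J) = (-7 + ((J + J)*0)*J)/2 = (-7 + ((2*J)*0)*J)/2 = (-7 + 0*J)/2 = (-7 + 0)/2 = (½)*(-7) = -7/2)
1/(I + c(r(0, 31))) = 1/(-715/1523 - 7/2) = 1/(-12091/3046) = -3046/12091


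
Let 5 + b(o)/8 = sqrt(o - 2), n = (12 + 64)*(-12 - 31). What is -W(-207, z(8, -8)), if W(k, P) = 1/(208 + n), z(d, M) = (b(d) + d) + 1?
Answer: 1/3060 ≈ 0.00032680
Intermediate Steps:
n = -3268 (n = 76*(-43) = -3268)
b(o) = -40 + 8*sqrt(-2 + o) (b(o) = -40 + 8*sqrt(o - 2) = -40 + 8*sqrt(-2 + o))
z(d, M) = -39 + d + 8*sqrt(-2 + d) (z(d, M) = ((-40 + 8*sqrt(-2 + d)) + d) + 1 = (-40 + d + 8*sqrt(-2 + d)) + 1 = -39 + d + 8*sqrt(-2 + d))
W(k, P) = -1/3060 (W(k, P) = 1/(208 - 3268) = 1/(-3060) = -1/3060)
-W(-207, z(8, -8)) = -1*(-1/3060) = 1/3060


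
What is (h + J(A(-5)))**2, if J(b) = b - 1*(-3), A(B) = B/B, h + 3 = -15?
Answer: 196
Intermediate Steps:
h = -18 (h = -3 - 15 = -18)
A(B) = 1
J(b) = 3 + b (J(b) = b + 3 = 3 + b)
(h + J(A(-5)))**2 = (-18 + (3 + 1))**2 = (-18 + 4)**2 = (-14)**2 = 196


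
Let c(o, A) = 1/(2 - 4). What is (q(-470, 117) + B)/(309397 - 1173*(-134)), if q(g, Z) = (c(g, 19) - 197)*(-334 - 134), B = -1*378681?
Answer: -286251/466579 ≈ -0.61351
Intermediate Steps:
B = -378681
c(o, A) = -1/2 (c(o, A) = 1/(-2) = -1/2)
q(g, Z) = 92430 (q(g, Z) = (-1/2 - 197)*(-334 - 134) = -395/2*(-468) = 92430)
(q(-470, 117) + B)/(309397 - 1173*(-134)) = (92430 - 378681)/(309397 - 1173*(-134)) = -286251/(309397 + 157182) = -286251/466579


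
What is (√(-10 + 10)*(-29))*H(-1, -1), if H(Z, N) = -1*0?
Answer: 0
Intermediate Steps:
H(Z, N) = 0
(√(-10 + 10)*(-29))*H(-1, -1) = (√(-10 + 10)*(-29))*0 = (√0*(-29))*0 = (0*(-29))*0 = 0*0 = 0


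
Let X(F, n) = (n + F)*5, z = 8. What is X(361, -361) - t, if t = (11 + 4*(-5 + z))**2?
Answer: -529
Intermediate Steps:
t = 529 (t = (11 + 4*(-5 + 8))**2 = (11 + 4*3)**2 = (11 + 12)**2 = 23**2 = 529)
X(F, n) = 5*F + 5*n (X(F, n) = (F + n)*5 = 5*F + 5*n)
X(361, -361) - t = (5*361 + 5*(-361)) - 1*529 = (1805 - 1805) - 529 = 0 - 529 = -529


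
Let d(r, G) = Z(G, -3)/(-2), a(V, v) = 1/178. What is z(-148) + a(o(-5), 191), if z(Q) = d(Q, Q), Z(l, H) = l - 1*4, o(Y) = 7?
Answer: 13529/178 ≈ 76.006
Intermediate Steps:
a(V, v) = 1/178
Z(l, H) = -4 + l (Z(l, H) = l - 4 = -4 + l)
d(r, G) = 2 - G/2 (d(r, G) = (-4 + G)/(-2) = (-4 + G)*(-½) = 2 - G/2)
z(Q) = 2 - Q/2
z(-148) + a(o(-5), 191) = (2 - ½*(-148)) + 1/178 = (2 + 74) + 1/178 = 76 + 1/178 = 13529/178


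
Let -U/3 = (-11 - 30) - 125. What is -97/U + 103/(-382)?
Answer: -22087/47559 ≈ -0.46441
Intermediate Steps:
U = 498 (U = -3*((-11 - 30) - 125) = -3*(-41 - 125) = -3*(-166) = 498)
-97/U + 103/(-382) = -97/498 + 103/(-382) = -97*1/498 + 103*(-1/382) = -97/498 - 103/382 = -22087/47559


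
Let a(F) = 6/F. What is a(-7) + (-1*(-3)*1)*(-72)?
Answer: -1518/7 ≈ -216.86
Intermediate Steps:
a(-7) + (-1*(-3)*1)*(-72) = 6/(-7) + (-1*(-3)*1)*(-72) = 6*(-⅐) + (3*1)*(-72) = -6/7 + 3*(-72) = -6/7 - 216 = -1518/7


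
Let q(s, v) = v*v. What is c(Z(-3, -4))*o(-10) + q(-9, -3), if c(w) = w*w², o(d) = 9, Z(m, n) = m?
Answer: -234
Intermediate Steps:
q(s, v) = v²
c(w) = w³
c(Z(-3, -4))*o(-10) + q(-9, -3) = (-3)³*9 + (-3)² = -27*9 + 9 = -243 + 9 = -234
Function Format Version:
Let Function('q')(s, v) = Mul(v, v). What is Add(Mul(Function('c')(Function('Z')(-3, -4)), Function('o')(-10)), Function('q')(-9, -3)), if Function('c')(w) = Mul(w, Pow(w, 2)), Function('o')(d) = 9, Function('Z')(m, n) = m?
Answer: -234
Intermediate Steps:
Function('q')(s, v) = Pow(v, 2)
Function('c')(w) = Pow(w, 3)
Add(Mul(Function('c')(Function('Z')(-3, -4)), Function('o')(-10)), Function('q')(-9, -3)) = Add(Mul(Pow(-3, 3), 9), Pow(-3, 2)) = Add(Mul(-27, 9), 9) = Add(-243, 9) = -234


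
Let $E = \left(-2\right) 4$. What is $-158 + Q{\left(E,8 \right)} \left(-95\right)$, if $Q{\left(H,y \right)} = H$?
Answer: $602$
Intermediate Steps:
$E = -8$
$-158 + Q{\left(E,8 \right)} \left(-95\right) = -158 - -760 = -158 + 760 = 602$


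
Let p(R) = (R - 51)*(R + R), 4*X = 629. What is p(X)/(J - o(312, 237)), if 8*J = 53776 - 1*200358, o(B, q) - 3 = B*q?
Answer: -267325/738158 ≈ -0.36215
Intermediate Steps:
o(B, q) = 3 + B*q
X = 629/4 (X = (¼)*629 = 629/4 ≈ 157.25)
J = -73291/4 (J = (53776 - 1*200358)/8 = (53776 - 200358)/8 = (⅛)*(-146582) = -73291/4 ≈ -18323.)
p(R) = 2*R*(-51 + R) (p(R) = (-51 + R)*(2*R) = 2*R*(-51 + R))
p(X)/(J - o(312, 237)) = (2*(629/4)*(-51 + 629/4))/(-73291/4 - (3 + 312*237)) = (2*(629/4)*(425/4))/(-73291/4 - (3 + 73944)) = 267325/(8*(-73291/4 - 1*73947)) = 267325/(8*(-73291/4 - 73947)) = 267325/(8*(-369079/4)) = (267325/8)*(-4/369079) = -267325/738158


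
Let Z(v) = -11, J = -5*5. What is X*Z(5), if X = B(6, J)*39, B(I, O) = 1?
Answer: -429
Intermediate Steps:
J = -25
X = 39 (X = 1*39 = 39)
X*Z(5) = 39*(-11) = -429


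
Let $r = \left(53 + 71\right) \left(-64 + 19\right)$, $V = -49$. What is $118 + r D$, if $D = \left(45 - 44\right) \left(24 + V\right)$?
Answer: $139618$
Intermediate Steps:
$D = -25$ ($D = \left(45 - 44\right) \left(24 - 49\right) = 1 \left(-25\right) = -25$)
$r = -5580$ ($r = 124 \left(-45\right) = -5580$)
$118 + r D = 118 - -139500 = 118 + 139500 = 139618$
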